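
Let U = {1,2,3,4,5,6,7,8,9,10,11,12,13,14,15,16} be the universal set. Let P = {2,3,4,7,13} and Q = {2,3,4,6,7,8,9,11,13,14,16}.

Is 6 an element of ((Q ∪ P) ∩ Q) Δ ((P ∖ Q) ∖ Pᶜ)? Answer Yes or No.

6 ∈ Q and 6 ∉ P, so 6 ∈ Q ∪ P
6 ∈ (Q ∪ P) and 6 ∈ Q, so 6 ∈ (Q ∪ P) ∩ Q
6 ∉ P and 6 ∈ Q, so 6 ∉ P ∖ Q
6 ∉ P, so 6 ∈ Pᶜ
6 ∉ (P ∖ Q) and 6 ∈ Pᶜ, so 6 ∉ (P ∖ Q) ∖ Pᶜ
6 ∈ ((Q ∪ P) ∩ Q) and 6 ∉ ((P ∖ Q) ∖ Pᶜ), so 6 ∈ ((Q ∪ P) ∩ Q) Δ ((P ∖ Q) ∖ Pᶜ)

Yes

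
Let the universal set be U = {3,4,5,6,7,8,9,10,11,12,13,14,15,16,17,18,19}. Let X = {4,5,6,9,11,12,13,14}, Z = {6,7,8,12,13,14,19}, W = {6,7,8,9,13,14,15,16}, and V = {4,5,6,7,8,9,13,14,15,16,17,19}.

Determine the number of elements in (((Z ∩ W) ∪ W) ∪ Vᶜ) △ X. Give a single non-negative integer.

Z ∩ W = {6,7,8,13,14}
(Z ∩ W) ∪ W = {6,7,8,9,13,14,15,16}
Vᶜ = {3,10,11,12,18}
((Z ∩ W) ∪ W) ∪ Vᶜ = {3,6,7,8,9,10,11,12,13,14,15,16,18}
(((Z ∩ W) ∪ W) ∪ Vᶜ) △ X = {3,4,5,7,8,10,15,16,18}
|(((Z ∩ W) ∪ W) ∪ Vᶜ) △ X| = 9

9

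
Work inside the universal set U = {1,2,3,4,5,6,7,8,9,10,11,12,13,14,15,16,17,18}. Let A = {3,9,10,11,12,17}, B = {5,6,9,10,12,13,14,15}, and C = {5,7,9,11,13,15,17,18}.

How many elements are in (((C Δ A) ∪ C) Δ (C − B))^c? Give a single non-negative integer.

11

C Δ A = {3,5,7,10,12,13,15,18}
(C Δ A) ∪ C = {3,5,7,9,10,11,12,13,15,17,18}
C − B = {7,11,17,18}
((C Δ A) ∪ C) Δ (C − B) = {3,5,9,10,12,13,15}
(((C Δ A) ∪ C) Δ (C − B))^c = {1,2,4,6,7,8,11,14,16,17,18}
|(((C Δ A) ∪ C) Δ (C − B))^c| = 11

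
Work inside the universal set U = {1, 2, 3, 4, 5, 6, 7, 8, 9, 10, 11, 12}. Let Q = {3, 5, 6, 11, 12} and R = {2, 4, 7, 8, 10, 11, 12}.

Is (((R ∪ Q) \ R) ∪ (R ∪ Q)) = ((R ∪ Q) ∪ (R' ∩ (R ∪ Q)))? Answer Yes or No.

R ∪ Q = {2, 3, 4, 5, 6, 7, 8, 10, 11, 12}
(R ∪ Q) \ R = {3, 5, 6}
((R ∪ Q) \ R) ∪ (R ∪ Q) = {2, 3, 4, 5, 6, 7, 8, 10, 11, 12}
R' = {1, 3, 5, 6, 9}
R' ∩ (R ∪ Q) = {3, 5, 6}
(R ∪ Q) ∪ (R' ∩ (R ∪ Q)) = {2, 3, 4, 5, 6, 7, 8, 10, 11, 12}
Both equal {2, 3, 4, 5, 6, 7, 8, 10, 11, 12}, so ((R ∪ Q) \ R) ∪ (R ∪ Q) = (R ∪ Q) ∪ (R' ∩ (R ∪ Q)).

Yes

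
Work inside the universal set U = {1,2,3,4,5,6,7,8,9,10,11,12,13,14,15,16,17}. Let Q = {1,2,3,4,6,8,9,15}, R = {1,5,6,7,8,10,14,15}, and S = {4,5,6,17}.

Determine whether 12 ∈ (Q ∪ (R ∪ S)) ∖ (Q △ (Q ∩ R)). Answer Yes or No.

12 ∉ R and 12 ∉ S, so 12 ∉ R ∪ S
12 ∉ Q and 12 ∉ (R ∪ S), so 12 ∉ Q ∪ (R ∪ S)
12 ∉ Q and 12 ∉ R, so 12 ∉ Q ∩ R
12 ∉ Q and 12 ∉ (Q ∩ R), so 12 ∉ Q △ (Q ∩ R)
12 ∉ (Q ∪ (R ∪ S)) and 12 ∉ (Q △ (Q ∩ R)), so 12 ∉ (Q ∪ (R ∪ S)) ∖ (Q △ (Q ∩ R))

No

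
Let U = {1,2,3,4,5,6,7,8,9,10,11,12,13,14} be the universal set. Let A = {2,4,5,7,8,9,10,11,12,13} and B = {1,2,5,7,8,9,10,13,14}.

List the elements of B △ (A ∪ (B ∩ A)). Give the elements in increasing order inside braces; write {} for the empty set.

B ∩ A = {2,5,7,8,9,10,13}
A ∪ (B ∩ A) = {2,4,5,7,8,9,10,11,12,13}
B △ (A ∪ (B ∩ A)) = {1,4,11,12,14}

{1,4,11,12,14}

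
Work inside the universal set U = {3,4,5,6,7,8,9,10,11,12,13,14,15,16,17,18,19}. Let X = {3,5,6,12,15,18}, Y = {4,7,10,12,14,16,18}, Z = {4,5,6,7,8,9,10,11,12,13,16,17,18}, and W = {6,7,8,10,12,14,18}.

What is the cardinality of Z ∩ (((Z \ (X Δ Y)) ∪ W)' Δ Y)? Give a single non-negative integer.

5

X Δ Y = {3,4,5,6,7,10,14,15,16}
Z \ (X Δ Y) = {8,9,11,12,13,17,18}
(Z \ (X Δ Y)) ∪ W = {6,7,8,9,10,11,12,13,14,17,18}
((Z \ (X Δ Y)) ∪ W)' = {3,4,5,15,16,19}
((Z \ (X Δ Y)) ∪ W)' Δ Y = {3,5,7,10,12,14,15,18,19}
Z ∩ (((Z \ (X Δ Y)) ∪ W)' Δ Y) = {5,7,10,12,18}
|Z ∩ (((Z \ (X Δ Y)) ∪ W)' Δ Y)| = 5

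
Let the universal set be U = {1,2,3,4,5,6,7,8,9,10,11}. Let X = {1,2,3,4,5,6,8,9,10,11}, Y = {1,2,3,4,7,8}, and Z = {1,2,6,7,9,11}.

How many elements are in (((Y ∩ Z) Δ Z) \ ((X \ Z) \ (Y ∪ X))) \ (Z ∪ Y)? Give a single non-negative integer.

Y ∩ Z = {1,2,7}
(Y ∩ Z) Δ Z = {6,9,11}
X \ Z = {3,4,5,8,10}
Y ∪ X = {1,2,3,4,5,6,7,8,9,10,11}
(X \ Z) \ (Y ∪ X) = {}
((Y ∩ Z) Δ Z) \ ((X \ Z) \ (Y ∪ X)) = {6,9,11}
Z ∪ Y = {1,2,3,4,6,7,8,9,11}
(((Y ∩ Z) Δ Z) \ ((X \ Z) \ (Y ∪ X))) \ (Z ∪ Y) = {}
|(((Y ∩ Z) Δ Z) \ ((X \ Z) \ (Y ∪ X))) \ (Z ∪ Y)| = 0

0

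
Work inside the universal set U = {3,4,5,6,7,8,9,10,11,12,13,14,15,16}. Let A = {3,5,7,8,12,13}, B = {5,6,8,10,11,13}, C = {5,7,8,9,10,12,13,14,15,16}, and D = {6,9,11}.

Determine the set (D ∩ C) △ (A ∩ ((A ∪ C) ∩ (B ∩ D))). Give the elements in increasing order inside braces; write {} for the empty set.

{9}

D ∩ C = {9}
A ∪ C = {3,5,7,8,9,10,12,13,14,15,16}
B ∩ D = {6,11}
(A ∪ C) ∩ (B ∩ D) = {}
A ∩ ((A ∪ C) ∩ (B ∩ D)) = {}
(D ∩ C) △ (A ∩ ((A ∪ C) ∩ (B ∩ D))) = {9}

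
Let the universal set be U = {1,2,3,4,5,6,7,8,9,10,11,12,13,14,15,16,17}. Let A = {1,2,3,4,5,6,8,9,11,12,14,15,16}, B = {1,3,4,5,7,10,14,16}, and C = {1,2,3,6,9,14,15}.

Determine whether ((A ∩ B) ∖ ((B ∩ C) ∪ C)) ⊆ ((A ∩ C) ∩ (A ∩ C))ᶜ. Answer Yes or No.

Yes

A ∩ B = {1,3,4,5,14,16}
B ∩ C = {1,3,14}
(B ∩ C) ∪ C = {1,2,3,6,9,14,15}
(A ∩ B) ∖ ((B ∩ C) ∪ C) = {4,5,16}
A ∩ C = {1,2,3,6,9,14,15}
(A ∩ C) ∩ (A ∩ C) = {1,2,3,6,9,14,15}
((A ∩ C) ∩ (A ∩ C))ᶜ = {4,5,7,8,10,11,12,13,16,17}
Every element of {4,5,16} is in {4,5,7,8,10,11,12,13,16,17}, so (A ∩ B) ∖ ((B ∩ C) ∪ C) ⊆ ((A ∩ C) ∩ (A ∩ C))ᶜ.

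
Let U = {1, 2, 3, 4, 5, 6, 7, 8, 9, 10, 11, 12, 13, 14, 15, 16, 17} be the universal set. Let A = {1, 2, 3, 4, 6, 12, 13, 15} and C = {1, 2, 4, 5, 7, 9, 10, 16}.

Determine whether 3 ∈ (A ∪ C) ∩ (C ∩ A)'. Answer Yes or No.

Yes

3 ∈ A and 3 ∉ C, so 3 ∈ A ∪ C
3 ∉ C and 3 ∈ A, so 3 ∉ C ∩ A
3 ∈ (C ∩ A)' since 3 ∉ (C ∩ A)
3 ∈ (A ∪ C) and 3 ∈ (C ∩ A)', so 3 ∈ (A ∪ C) ∩ (C ∩ A)'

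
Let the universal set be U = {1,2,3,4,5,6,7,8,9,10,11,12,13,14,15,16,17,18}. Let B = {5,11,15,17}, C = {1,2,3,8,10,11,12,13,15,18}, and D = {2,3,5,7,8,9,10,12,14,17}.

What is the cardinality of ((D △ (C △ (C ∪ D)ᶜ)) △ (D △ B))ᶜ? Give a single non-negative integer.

5

C ∪ D = {1,2,3,5,7,8,9,10,11,12,13,14,15,17,18}
(C ∪ D)ᶜ = {4,6,16}
C △ (C ∪ D)ᶜ = {1,2,3,4,6,8,10,11,12,13,15,16,18}
D △ (C △ (C ∪ D)ᶜ) = {1,4,5,6,7,9,11,13,14,15,16,17,18}
D △ B = {2,3,7,8,9,10,11,12,14,15}
(D △ (C △ (C ∪ D)ᶜ)) △ (D △ B) = {1,2,3,4,5,6,8,10,12,13,16,17,18}
((D △ (C △ (C ∪ D)ᶜ)) △ (D △ B))ᶜ = {7,9,11,14,15}
|((D △ (C △ (C ∪ D)ᶜ)) △ (D △ B))ᶜ| = 5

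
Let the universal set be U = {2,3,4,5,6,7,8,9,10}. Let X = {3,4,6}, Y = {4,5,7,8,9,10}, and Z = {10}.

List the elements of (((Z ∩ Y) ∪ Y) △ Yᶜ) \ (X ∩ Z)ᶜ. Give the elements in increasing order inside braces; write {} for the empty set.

Z ∩ Y = {10}
(Z ∩ Y) ∪ Y = {4,5,7,8,9,10}
Yᶜ = {2,3,6}
((Z ∩ Y) ∪ Y) △ Yᶜ = {2,3,4,5,6,7,8,9,10}
X ∩ Z = {}
(X ∩ Z)ᶜ = {2,3,4,5,6,7,8,9,10}
(((Z ∩ Y) ∪ Y) △ Yᶜ) \ (X ∩ Z)ᶜ = {}

{}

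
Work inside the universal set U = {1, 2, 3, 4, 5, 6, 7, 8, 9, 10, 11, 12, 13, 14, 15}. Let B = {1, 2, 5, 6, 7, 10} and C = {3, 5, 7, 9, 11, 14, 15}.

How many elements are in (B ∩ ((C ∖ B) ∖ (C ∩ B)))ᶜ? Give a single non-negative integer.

15

C ∖ B = {3, 9, 11, 14, 15}
C ∩ B = {5, 7}
(C ∖ B) ∖ (C ∩ B) = {3, 9, 11, 14, 15}
B ∩ ((C ∖ B) ∖ (C ∩ B)) = {}
(B ∩ ((C ∖ B) ∖ (C ∩ B)))ᶜ = {1, 2, 3, 4, 5, 6, 7, 8, 9, 10, 11, 12, 13, 14, 15}
|(B ∩ ((C ∖ B) ∖ (C ∩ B)))ᶜ| = 15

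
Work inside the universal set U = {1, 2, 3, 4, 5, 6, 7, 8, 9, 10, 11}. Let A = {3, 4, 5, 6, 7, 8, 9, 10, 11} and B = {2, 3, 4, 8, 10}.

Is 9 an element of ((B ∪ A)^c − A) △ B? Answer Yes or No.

No

9 ∉ B and 9 ∈ A, so 9 ∈ B ∪ A
9 ∉ (B ∪ A)^c since 9 ∈ (B ∪ A)
9 ∉ (B ∪ A)^c and 9 ∈ A, so 9 ∉ (B ∪ A)^c − A
9 ∉ ((B ∪ A)^c − A) and 9 ∉ B, so 9 ∉ ((B ∪ A)^c − A) △ B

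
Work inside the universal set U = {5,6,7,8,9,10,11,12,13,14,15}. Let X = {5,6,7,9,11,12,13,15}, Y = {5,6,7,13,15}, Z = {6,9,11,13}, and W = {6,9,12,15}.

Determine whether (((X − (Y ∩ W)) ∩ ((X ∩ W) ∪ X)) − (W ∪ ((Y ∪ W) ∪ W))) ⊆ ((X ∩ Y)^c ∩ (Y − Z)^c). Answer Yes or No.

Yes

Y ∩ W = {6,15}
X − (Y ∩ W) = {5,7,9,11,12,13}
X ∩ W = {6,9,12,15}
(X ∩ W) ∪ X = {5,6,7,9,11,12,13,15}
(X − (Y ∩ W)) ∩ ((X ∩ W) ∪ X) = {5,7,9,11,12,13}
Y ∪ W = {5,6,7,9,12,13,15}
(Y ∪ W) ∪ W = {5,6,7,9,12,13,15}
W ∪ ((Y ∪ W) ∪ W) = {5,6,7,9,12,13,15}
((X − (Y ∩ W)) ∩ ((X ∩ W) ∪ X)) − (W ∪ ((Y ∪ W) ∪ W)) = {11}
X ∩ Y = {5,6,7,13,15}
(X ∩ Y)^c = {8,9,10,11,12,14}
Y − Z = {5,7,15}
(Y − Z)^c = {6,8,9,10,11,12,13,14}
(X ∩ Y)^c ∩ (Y − Z)^c = {8,9,10,11,12,14}
Every element of {11} is in {8,9,10,11,12,14}, so ((X − (Y ∩ W)) ∩ ((X ∩ W) ∪ X)) − (W ∪ ((Y ∪ W) ∪ W)) ⊆ (X ∩ Y)^c ∩ (Y − Z)^c.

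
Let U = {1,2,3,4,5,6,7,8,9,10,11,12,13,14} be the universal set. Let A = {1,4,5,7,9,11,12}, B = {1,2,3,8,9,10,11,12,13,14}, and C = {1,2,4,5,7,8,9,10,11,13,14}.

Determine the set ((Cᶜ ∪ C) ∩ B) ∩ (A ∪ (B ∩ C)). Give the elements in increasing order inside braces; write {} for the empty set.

Cᶜ = {3,6,12}
Cᶜ ∪ C = {1,2,3,4,5,6,7,8,9,10,11,12,13,14}
(Cᶜ ∪ C) ∩ B = {1,2,3,8,9,10,11,12,13,14}
B ∩ C = {1,2,8,9,10,11,13,14}
A ∪ (B ∩ C) = {1,2,4,5,7,8,9,10,11,12,13,14}
((Cᶜ ∪ C) ∩ B) ∩ (A ∪ (B ∩ C)) = {1,2,8,9,10,11,12,13,14}

{1,2,8,9,10,11,12,13,14}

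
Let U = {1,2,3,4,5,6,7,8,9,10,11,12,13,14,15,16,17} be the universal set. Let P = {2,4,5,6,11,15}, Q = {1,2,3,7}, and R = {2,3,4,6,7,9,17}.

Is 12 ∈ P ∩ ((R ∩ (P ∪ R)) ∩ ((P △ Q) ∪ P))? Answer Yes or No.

No

12 ∉ P and 12 ∉ R, so 12 ∉ P ∪ R
12 ∉ R and 12 ∉ (P ∪ R), so 12 ∉ R ∩ (P ∪ R)
12 ∉ P and 12 ∉ Q, so 12 ∉ P △ Q
12 ∉ (P △ Q) and 12 ∉ P, so 12 ∉ (P △ Q) ∪ P
12 ∉ (R ∩ (P ∪ R)) and 12 ∉ ((P △ Q) ∪ P), so 12 ∉ (R ∩ (P ∪ R)) ∩ ((P △ Q) ∪ P)
12 ∉ P and 12 ∉ ((R ∩ (P ∪ R)) ∩ ((P △ Q) ∪ P)), so 12 ∉ P ∩ ((R ∩ (P ∪ R)) ∩ ((P △ Q) ∪ P))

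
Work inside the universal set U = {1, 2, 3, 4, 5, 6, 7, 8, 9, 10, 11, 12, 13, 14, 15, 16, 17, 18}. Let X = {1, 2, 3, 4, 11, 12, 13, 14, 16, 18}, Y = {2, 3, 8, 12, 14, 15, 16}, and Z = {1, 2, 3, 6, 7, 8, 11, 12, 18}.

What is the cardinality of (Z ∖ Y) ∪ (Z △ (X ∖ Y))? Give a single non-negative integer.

Z ∖ Y = {1, 6, 7, 11, 18}
X ∖ Y = {1, 4, 11, 13, 18}
Z △ (X ∖ Y) = {2, 3, 4, 6, 7, 8, 12, 13}
(Z ∖ Y) ∪ (Z △ (X ∖ Y)) = {1, 2, 3, 4, 6, 7, 8, 11, 12, 13, 18}
|(Z ∖ Y) ∪ (Z △ (X ∖ Y))| = 11

11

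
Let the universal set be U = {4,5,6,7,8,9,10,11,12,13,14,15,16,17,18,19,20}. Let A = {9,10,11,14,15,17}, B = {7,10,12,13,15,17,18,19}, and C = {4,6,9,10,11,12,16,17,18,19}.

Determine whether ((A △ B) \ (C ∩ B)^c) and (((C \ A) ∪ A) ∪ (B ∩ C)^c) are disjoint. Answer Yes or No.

A △ B = {7,9,11,12,13,14,18,19}
C ∩ B = {10,12,17,18,19}
(C ∩ B)^c = {4,5,6,7,8,9,11,13,14,15,16,20}
(A △ B) \ (C ∩ B)^c = {12,18,19}
C \ A = {4,6,12,16,18,19}
(C \ A) ∪ A = {4,6,9,10,11,12,14,15,16,17,18,19}
B ∩ C = {10,12,17,18,19}
(B ∩ C)^c = {4,5,6,7,8,9,11,13,14,15,16,20}
((C \ A) ∪ A) ∪ (B ∩ C)^c = {4,5,6,7,8,9,10,11,12,13,14,15,16,17,18,19,20}
12 lies in both, so they are not disjoint.

No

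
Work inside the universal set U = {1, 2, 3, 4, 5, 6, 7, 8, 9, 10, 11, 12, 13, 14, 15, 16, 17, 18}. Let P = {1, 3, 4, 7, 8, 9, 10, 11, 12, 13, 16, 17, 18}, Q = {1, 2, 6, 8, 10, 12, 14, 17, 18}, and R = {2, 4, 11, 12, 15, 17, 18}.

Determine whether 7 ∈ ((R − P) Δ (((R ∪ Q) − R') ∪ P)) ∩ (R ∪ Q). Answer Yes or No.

No

7 ∉ R and 7 ∈ P, so 7 ∉ R − P
7 ∉ R and 7 ∉ Q, so 7 ∉ R ∪ Q
7 ∉ R, so 7 ∈ R'
7 ∉ (R ∪ Q) and 7 ∈ R', so 7 ∉ (R ∪ Q) − R'
7 ∉ ((R ∪ Q) − R') and 7 ∈ P, so 7 ∈ ((R ∪ Q) − R') ∪ P
7 ∉ (R − P) and 7 ∈ (((R ∪ Q) − R') ∪ P), so 7 ∈ (R − P) Δ (((R ∪ Q) − R') ∪ P)
7 ∉ R and 7 ∉ Q, so 7 ∉ R ∪ Q
7 ∈ ((R − P) Δ (((R ∪ Q) − R') ∪ P)) and 7 ∉ (R ∪ Q), so 7 ∉ ((R − P) Δ (((R ∪ Q) − R') ∪ P)) ∩ (R ∪ Q)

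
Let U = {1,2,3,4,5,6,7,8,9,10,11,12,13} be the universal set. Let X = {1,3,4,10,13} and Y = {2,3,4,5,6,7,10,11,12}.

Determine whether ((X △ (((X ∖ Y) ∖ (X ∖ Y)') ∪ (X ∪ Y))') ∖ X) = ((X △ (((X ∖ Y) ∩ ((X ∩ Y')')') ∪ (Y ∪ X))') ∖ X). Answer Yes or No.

Yes

X ∖ Y = {1,13}
(X ∖ Y)' = {2,3,4,5,6,7,8,9,10,11,12}
(X ∖ Y) ∖ (X ∖ Y)' = {1,13}
X ∪ Y = {1,2,3,4,5,6,7,10,11,12,13}
((X ∖ Y) ∖ (X ∖ Y)') ∪ (X ∪ Y) = {1,2,3,4,5,6,7,10,11,12,13}
(((X ∖ Y) ∖ (X ∖ Y)') ∪ (X ∪ Y))' = {8,9}
X △ (((X ∖ Y) ∖ (X ∖ Y)') ∪ (X ∪ Y))' = {1,3,4,8,9,10,13}
(X △ (((X ∖ Y) ∖ (X ∖ Y)') ∪ (X ∪ Y))') ∖ X = {8,9}
Y' = {1,8,9,13}
X ∩ Y' = {1,13}
(X ∩ Y')' = {2,3,4,5,6,7,8,9,10,11,12}
((X ∩ Y')')' = {1,13}
(X ∖ Y) ∩ ((X ∩ Y')')' = {1,13}
Y ∪ X = {1,2,3,4,5,6,7,10,11,12,13}
((X ∖ Y) ∩ ((X ∩ Y')')') ∪ (Y ∪ X) = {1,2,3,4,5,6,7,10,11,12,13}
(((X ∖ Y) ∩ ((X ∩ Y')')') ∪ (Y ∪ X))' = {8,9}
X △ (((X ∖ Y) ∩ ((X ∩ Y')')') ∪ (Y ∪ X))' = {1,3,4,8,9,10,13}
(X △ (((X ∖ Y) ∩ ((X ∩ Y')')') ∪ (Y ∪ X))') ∖ X = {8,9}
Both equal {8,9}, so (X △ (((X ∖ Y) ∖ (X ∖ Y)') ∪ (X ∪ Y))') ∖ X = (X △ (((X ∖ Y) ∩ ((X ∩ Y')')') ∪ (Y ∪ X))') ∖ X.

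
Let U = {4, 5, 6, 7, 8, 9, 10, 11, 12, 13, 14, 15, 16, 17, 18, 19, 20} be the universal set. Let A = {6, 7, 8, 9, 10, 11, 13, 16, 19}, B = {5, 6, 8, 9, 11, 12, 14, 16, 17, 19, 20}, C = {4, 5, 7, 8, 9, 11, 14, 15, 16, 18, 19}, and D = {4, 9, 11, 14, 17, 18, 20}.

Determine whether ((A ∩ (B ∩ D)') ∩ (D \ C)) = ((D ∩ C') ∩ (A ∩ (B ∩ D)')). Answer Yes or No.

B ∩ D = {9, 11, 14, 17, 20}
(B ∩ D)' = {4, 5, 6, 7, 8, 10, 12, 13, 15, 16, 18, 19}
A ∩ (B ∩ D)' = {6, 7, 8, 10, 13, 16, 19}
D \ C = {17, 20}
(A ∩ (B ∩ D)') ∩ (D \ C) = {}
C' = {6, 10, 12, 13, 17, 20}
D ∩ C' = {17, 20}
(D ∩ C') ∩ (A ∩ (B ∩ D)') = {}
Both equal {}, so (A ∩ (B ∩ D)') ∩ (D \ C) = (D ∩ C') ∩ (A ∩ (B ∩ D)').

Yes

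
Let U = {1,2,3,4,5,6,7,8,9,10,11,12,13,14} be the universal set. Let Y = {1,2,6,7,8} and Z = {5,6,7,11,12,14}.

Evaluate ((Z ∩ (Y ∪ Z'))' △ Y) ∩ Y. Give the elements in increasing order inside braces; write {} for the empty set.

Z' = {1,2,3,4,8,9,10,13}
Y ∪ Z' = {1,2,3,4,6,7,8,9,10,13}
Z ∩ (Y ∪ Z') = {6,7}
(Z ∩ (Y ∪ Z'))' = {1,2,3,4,5,8,9,10,11,12,13,14}
(Z ∩ (Y ∪ Z'))' △ Y = {3,4,5,6,7,9,10,11,12,13,14}
((Z ∩ (Y ∪ Z'))' △ Y) ∩ Y = {6,7}

{6,7}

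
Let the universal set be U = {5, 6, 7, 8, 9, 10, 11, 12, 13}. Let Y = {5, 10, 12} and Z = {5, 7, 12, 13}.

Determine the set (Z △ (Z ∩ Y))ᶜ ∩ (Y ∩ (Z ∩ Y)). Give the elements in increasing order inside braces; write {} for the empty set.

{5, 12}

Z ∩ Y = {5, 12}
Z △ (Z ∩ Y) = {7, 13}
(Z △ (Z ∩ Y))ᶜ = {5, 6, 8, 9, 10, 11, 12}
Y ∩ (Z ∩ Y) = {5, 12}
(Z △ (Z ∩ Y))ᶜ ∩ (Y ∩ (Z ∩ Y)) = {5, 12}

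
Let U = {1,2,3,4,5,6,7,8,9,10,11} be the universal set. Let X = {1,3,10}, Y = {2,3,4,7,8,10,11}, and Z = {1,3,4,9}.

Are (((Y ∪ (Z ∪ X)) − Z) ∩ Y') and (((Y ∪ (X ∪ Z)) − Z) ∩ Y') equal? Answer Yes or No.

Z ∪ X = {1,3,4,9,10}
Y ∪ (Z ∪ X) = {1,2,3,4,7,8,9,10,11}
(Y ∪ (Z ∪ X)) − Z = {2,7,8,10,11}
Y' = {1,5,6,9}
((Y ∪ (Z ∪ X)) − Z) ∩ Y' = {}
X ∪ Z = {1,3,4,9,10}
Y ∪ (X ∪ Z) = {1,2,3,4,7,8,9,10,11}
(Y ∪ (X ∪ Z)) − Z = {2,7,8,10,11}
((Y ∪ (X ∪ Z)) − Z) ∩ Y' = {}
Both equal {}, so ((Y ∪ (Z ∪ X)) − Z) ∩ Y' = ((Y ∪ (X ∪ Z)) − Z) ∩ Y'.

Yes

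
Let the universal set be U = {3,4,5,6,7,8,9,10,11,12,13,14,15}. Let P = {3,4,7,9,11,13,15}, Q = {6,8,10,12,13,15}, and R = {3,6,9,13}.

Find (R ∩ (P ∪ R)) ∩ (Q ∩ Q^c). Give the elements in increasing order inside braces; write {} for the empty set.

{}

P ∪ R = {3,4,6,7,9,11,13,15}
R ∩ (P ∪ R) = {3,6,9,13}
Q^c = {3,4,5,7,9,11,14}
Q ∩ Q^c = {}
(R ∩ (P ∪ R)) ∩ (Q ∩ Q^c) = {}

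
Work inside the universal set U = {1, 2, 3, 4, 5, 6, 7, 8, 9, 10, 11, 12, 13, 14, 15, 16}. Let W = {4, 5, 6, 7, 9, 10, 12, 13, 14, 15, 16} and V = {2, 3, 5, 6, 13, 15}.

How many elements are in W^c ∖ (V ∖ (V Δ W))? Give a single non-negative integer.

5

W^c = {1, 2, 3, 8, 11}
V Δ W = {2, 3, 4, 7, 9, 10, 12, 14, 16}
V ∖ (V Δ W) = {5, 6, 13, 15}
W^c ∖ (V ∖ (V Δ W)) = {1, 2, 3, 8, 11}
|W^c ∖ (V ∖ (V Δ W))| = 5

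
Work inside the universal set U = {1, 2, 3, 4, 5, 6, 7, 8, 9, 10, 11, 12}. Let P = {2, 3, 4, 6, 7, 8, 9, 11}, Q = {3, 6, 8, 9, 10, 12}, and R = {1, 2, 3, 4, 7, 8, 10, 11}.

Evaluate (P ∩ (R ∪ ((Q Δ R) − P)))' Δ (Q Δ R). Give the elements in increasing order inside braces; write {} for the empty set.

Q Δ R = {1, 2, 4, 6, 7, 9, 11, 12}
(Q Δ R) − P = {1, 12}
R ∪ ((Q Δ R) − P) = {1, 2, 3, 4, 7, 8, 10, 11, 12}
P ∩ (R ∪ ((Q Δ R) − P)) = {2, 3, 4, 7, 8, 11}
(P ∩ (R ∪ ((Q Δ R) − P)))' = {1, 5, 6, 9, 10, 12}
(P ∩ (R ∪ ((Q Δ R) − P)))' Δ (Q Δ R) = {2, 4, 5, 7, 10, 11}

{2, 4, 5, 7, 10, 11}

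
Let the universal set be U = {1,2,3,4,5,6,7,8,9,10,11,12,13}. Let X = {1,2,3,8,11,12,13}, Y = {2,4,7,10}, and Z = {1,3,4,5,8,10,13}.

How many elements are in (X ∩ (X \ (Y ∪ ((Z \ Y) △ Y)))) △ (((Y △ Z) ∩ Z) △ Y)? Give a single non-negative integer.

11

Z \ Y = {1,3,5,8,13}
(Z \ Y) △ Y = {1,2,3,4,5,7,8,10,13}
Y ∪ ((Z \ Y) △ Y) = {1,2,3,4,5,7,8,10,13}
X \ (Y ∪ ((Z \ Y) △ Y)) = {11,12}
X ∩ (X \ (Y ∪ ((Z \ Y) △ Y))) = {11,12}
Y △ Z = {1,2,3,5,7,8,13}
(Y △ Z) ∩ Z = {1,3,5,8,13}
((Y △ Z) ∩ Z) △ Y = {1,2,3,4,5,7,8,10,13}
(X ∩ (X \ (Y ∪ ((Z \ Y) △ Y)))) △ (((Y △ Z) ∩ Z) △ Y) = {1,2,3,4,5,7,8,10,11,12,13}
|(X ∩ (X \ (Y ∪ ((Z \ Y) △ Y)))) △ (((Y △ Z) ∩ Z) △ Y)| = 11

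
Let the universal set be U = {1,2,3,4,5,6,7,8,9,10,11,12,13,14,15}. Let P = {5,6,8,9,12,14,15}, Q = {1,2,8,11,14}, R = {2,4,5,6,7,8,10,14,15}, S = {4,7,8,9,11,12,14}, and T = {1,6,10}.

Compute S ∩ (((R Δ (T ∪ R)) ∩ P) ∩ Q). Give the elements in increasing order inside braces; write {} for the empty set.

{}

T ∪ R = {1,2,4,5,6,7,8,10,14,15}
R Δ (T ∪ R) = {1}
(R Δ (T ∪ R)) ∩ P = {}
((R Δ (T ∪ R)) ∩ P) ∩ Q = {}
S ∩ (((R Δ (T ∪ R)) ∩ P) ∩ Q) = {}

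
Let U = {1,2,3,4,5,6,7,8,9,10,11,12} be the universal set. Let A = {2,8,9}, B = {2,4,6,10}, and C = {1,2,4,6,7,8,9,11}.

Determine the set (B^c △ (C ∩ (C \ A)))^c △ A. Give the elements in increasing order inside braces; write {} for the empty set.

{1,7,8,9,10,11}

B^c = {1,3,5,7,8,9,11,12}
C \ A = {1,4,6,7,11}
C ∩ (C \ A) = {1,4,6,7,11}
B^c △ (C ∩ (C \ A)) = {3,4,5,6,8,9,12}
(B^c △ (C ∩ (C \ A)))^c = {1,2,7,10,11}
(B^c △ (C ∩ (C \ A)))^c △ A = {1,7,8,9,10,11}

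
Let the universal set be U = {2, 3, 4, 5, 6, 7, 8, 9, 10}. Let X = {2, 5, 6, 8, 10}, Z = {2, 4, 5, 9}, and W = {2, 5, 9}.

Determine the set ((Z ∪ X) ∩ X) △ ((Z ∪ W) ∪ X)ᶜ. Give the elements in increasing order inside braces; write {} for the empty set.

{2, 3, 5, 6, 7, 8, 10}

Z ∪ X = {2, 4, 5, 6, 8, 9, 10}
(Z ∪ X) ∩ X = {2, 5, 6, 8, 10}
Z ∪ W = {2, 4, 5, 9}
(Z ∪ W) ∪ X = {2, 4, 5, 6, 8, 9, 10}
((Z ∪ W) ∪ X)ᶜ = {3, 7}
((Z ∪ X) ∩ X) △ ((Z ∪ W) ∪ X)ᶜ = {2, 3, 5, 6, 7, 8, 10}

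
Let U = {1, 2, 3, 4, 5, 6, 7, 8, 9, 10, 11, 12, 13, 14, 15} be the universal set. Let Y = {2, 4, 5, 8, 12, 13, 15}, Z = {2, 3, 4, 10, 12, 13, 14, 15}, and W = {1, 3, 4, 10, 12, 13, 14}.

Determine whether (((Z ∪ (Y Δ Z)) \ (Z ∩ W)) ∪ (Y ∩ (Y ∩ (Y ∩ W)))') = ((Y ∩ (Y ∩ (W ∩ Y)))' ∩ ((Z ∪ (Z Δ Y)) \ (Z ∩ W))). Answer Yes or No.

No

Y Δ Z = {3, 5, 8, 10, 14}
Z ∪ (Y Δ Z) = {2, 3, 4, 5, 8, 10, 12, 13, 14, 15}
Z ∩ W = {3, 4, 10, 12, 13, 14}
(Z ∪ (Y Δ Z)) \ (Z ∩ W) = {2, 5, 8, 15}
Y ∩ W = {4, 12, 13}
Y ∩ (Y ∩ W) = {4, 12, 13}
Y ∩ (Y ∩ (Y ∩ W)) = {4, 12, 13}
(Y ∩ (Y ∩ (Y ∩ W)))' = {1, 2, 3, 5, 6, 7, 8, 9, 10, 11, 14, 15}
((Z ∪ (Y Δ Z)) \ (Z ∩ W)) ∪ (Y ∩ (Y ∩ (Y ∩ W)))' = {1, 2, 3, 5, 6, 7, 8, 9, 10, 11, 14, 15}
W ∩ Y = {4, 12, 13}
Y ∩ (W ∩ Y) = {4, 12, 13}
Y ∩ (Y ∩ (W ∩ Y)) = {4, 12, 13}
(Y ∩ (Y ∩ (W ∩ Y)))' = {1, 2, 3, 5, 6, 7, 8, 9, 10, 11, 14, 15}
Z Δ Y = {3, 5, 8, 10, 14}
Z ∪ (Z Δ Y) = {2, 3, 4, 5, 8, 10, 12, 13, 14, 15}
(Z ∪ (Z Δ Y)) \ (Z ∩ W) = {2, 5, 8, 15}
(Y ∩ (Y ∩ (W ∩ Y)))' ∩ ((Z ∪ (Z Δ Y)) \ (Z ∩ W)) = {2, 5, 8, 15}
1 ∈ ((Z ∪ (Y Δ Z)) \ (Z ∩ W)) ∪ (Y ∩ (Y ∩ (Y ∩ W)))' but 1 ∉ (Y ∩ (Y ∩ (W ∩ Y)))' ∩ ((Z ∪ (Z Δ Y)) \ (Z ∩ W)), so they differ.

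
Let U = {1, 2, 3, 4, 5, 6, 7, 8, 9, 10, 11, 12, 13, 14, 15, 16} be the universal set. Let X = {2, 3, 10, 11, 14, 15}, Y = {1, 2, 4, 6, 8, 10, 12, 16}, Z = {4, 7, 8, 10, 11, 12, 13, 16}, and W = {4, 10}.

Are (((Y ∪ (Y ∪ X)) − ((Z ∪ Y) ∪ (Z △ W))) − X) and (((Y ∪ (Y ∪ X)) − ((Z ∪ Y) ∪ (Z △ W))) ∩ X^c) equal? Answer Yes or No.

Yes

Y ∪ X = {1, 2, 3, 4, 6, 8, 10, 11, 12, 14, 15, 16}
Y ∪ (Y ∪ X) = {1, 2, 3, 4, 6, 8, 10, 11, 12, 14, 15, 16}
Z ∪ Y = {1, 2, 4, 6, 7, 8, 10, 11, 12, 13, 16}
Z △ W = {7, 8, 11, 12, 13, 16}
(Z ∪ Y) ∪ (Z △ W) = {1, 2, 4, 6, 7, 8, 10, 11, 12, 13, 16}
(Y ∪ (Y ∪ X)) − ((Z ∪ Y) ∪ (Z △ W)) = {3, 14, 15}
((Y ∪ (Y ∪ X)) − ((Z ∪ Y) ∪ (Z △ W))) − X = {}
X^c = {1, 4, 5, 6, 7, 8, 9, 12, 13, 16}
((Y ∪ (Y ∪ X)) − ((Z ∪ Y) ∪ (Z △ W))) ∩ X^c = {}
Both equal {}, so ((Y ∪ (Y ∪ X)) − ((Z ∪ Y) ∪ (Z △ W))) − X = ((Y ∪ (Y ∪ X)) − ((Z ∪ Y) ∪ (Z △ W))) ∩ X^c.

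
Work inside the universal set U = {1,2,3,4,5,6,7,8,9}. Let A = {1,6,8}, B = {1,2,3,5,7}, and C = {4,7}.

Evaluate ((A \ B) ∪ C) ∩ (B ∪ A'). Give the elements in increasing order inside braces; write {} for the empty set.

A \ B = {6,8}
(A \ B) ∪ C = {4,6,7,8}
A' = {2,3,4,5,7,9}
B ∪ A' = {1,2,3,4,5,7,9}
((A \ B) ∪ C) ∩ (B ∪ A') = {4,7}

{4,7}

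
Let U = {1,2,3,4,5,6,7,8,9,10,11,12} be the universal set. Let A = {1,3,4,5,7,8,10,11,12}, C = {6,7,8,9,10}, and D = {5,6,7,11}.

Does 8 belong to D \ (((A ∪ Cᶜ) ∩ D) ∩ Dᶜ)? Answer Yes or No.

No

8 ∈ C, so 8 ∉ Cᶜ
8 ∈ A and 8 ∉ Cᶜ, so 8 ∈ A ∪ Cᶜ
8 ∈ (A ∪ Cᶜ) and 8 ∉ D, so 8 ∉ (A ∪ Cᶜ) ∩ D
8 ∉ D, so 8 ∈ Dᶜ
8 ∉ ((A ∪ Cᶜ) ∩ D) and 8 ∈ Dᶜ, so 8 ∉ ((A ∪ Cᶜ) ∩ D) ∩ Dᶜ
8 ∉ D and 8 ∉ (((A ∪ Cᶜ) ∩ D) ∩ Dᶜ), so 8 ∉ D \ (((A ∪ Cᶜ) ∩ D) ∩ Dᶜ)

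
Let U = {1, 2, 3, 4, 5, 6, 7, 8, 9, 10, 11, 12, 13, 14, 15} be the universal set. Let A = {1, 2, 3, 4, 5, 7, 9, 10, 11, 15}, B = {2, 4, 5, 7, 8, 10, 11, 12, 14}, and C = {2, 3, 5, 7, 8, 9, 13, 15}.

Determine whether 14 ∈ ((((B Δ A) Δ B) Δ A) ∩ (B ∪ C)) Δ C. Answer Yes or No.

No

14 ∈ B and 14 ∉ A, so 14 ∈ B Δ A
14 ∈ (B Δ A) and 14 ∈ B, so 14 ∉ (B Δ A) Δ B
14 ∉ ((B Δ A) Δ B) and 14 ∉ A, so 14 ∉ ((B Δ A) Δ B) Δ A
14 ∈ B and 14 ∉ C, so 14 ∈ B ∪ C
14 ∉ (((B Δ A) Δ B) Δ A) and 14 ∈ (B ∪ C), so 14 ∉ (((B Δ A) Δ B) Δ A) ∩ (B ∪ C)
14 ∉ ((((B Δ A) Δ B) Δ A) ∩ (B ∪ C)) and 14 ∉ C, so 14 ∉ ((((B Δ A) Δ B) Δ A) ∩ (B ∪ C)) Δ C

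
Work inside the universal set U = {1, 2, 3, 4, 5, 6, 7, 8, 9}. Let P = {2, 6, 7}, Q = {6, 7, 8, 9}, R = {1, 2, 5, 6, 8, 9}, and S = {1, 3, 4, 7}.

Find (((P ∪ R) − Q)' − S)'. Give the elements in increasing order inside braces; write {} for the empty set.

{1, 2, 3, 4, 5, 7}

P ∪ R = {1, 2, 5, 6, 7, 8, 9}
(P ∪ R) − Q = {1, 2, 5}
((P ∪ R) − Q)' = {3, 4, 6, 7, 8, 9}
((P ∪ R) − Q)' − S = {6, 8, 9}
(((P ∪ R) − Q)' − S)' = {1, 2, 3, 4, 5, 7}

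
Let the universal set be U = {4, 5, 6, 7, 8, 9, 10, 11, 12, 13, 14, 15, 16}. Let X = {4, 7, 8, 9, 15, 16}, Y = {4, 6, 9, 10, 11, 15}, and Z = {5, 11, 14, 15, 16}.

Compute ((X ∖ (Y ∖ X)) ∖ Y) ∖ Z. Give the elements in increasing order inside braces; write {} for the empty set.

{7, 8}

Y ∖ X = {6, 10, 11}
X ∖ (Y ∖ X) = {4, 7, 8, 9, 15, 16}
(X ∖ (Y ∖ X)) ∖ Y = {7, 8, 16}
((X ∖ (Y ∖ X)) ∖ Y) ∖ Z = {7, 8}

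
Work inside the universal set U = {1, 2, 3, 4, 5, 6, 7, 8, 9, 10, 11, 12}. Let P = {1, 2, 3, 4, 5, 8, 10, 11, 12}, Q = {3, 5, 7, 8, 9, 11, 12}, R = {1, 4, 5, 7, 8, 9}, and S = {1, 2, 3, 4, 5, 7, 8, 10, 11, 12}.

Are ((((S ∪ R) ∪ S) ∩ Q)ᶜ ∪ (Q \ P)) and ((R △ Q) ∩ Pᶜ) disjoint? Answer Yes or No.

Yes

S ∪ R = {1, 2, 3, 4, 5, 7, 8, 9, 10, 11, 12}
(S ∪ R) ∪ S = {1, 2, 3, 4, 5, 7, 8, 9, 10, 11, 12}
((S ∪ R) ∪ S) ∩ Q = {3, 5, 7, 8, 9, 11, 12}
(((S ∪ R) ∪ S) ∩ Q)ᶜ = {1, 2, 4, 6, 10}
Q \ P = {7, 9}
(((S ∪ R) ∪ S) ∩ Q)ᶜ ∪ (Q \ P) = {1, 2, 4, 6, 7, 9, 10}
R △ Q = {1, 3, 4, 11, 12}
Pᶜ = {6, 7, 9}
(R △ Q) ∩ Pᶜ = {}
{1, 2, 4, 6, 7, 9, 10} and {} share no elements.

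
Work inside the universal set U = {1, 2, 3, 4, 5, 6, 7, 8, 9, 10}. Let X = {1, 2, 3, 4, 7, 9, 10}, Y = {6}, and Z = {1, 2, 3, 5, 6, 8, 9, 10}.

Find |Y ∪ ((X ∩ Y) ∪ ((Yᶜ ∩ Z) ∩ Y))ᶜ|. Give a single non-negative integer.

X ∩ Y = {}
Yᶜ = {1, 2, 3, 4, 5, 7, 8, 9, 10}
Yᶜ ∩ Z = {1, 2, 3, 5, 8, 9, 10}
(Yᶜ ∩ Z) ∩ Y = {}
(X ∩ Y) ∪ ((Yᶜ ∩ Z) ∩ Y) = {}
((X ∩ Y) ∪ ((Yᶜ ∩ Z) ∩ Y))ᶜ = {1, 2, 3, 4, 5, 6, 7, 8, 9, 10}
Y ∪ ((X ∩ Y) ∪ ((Yᶜ ∩ Z) ∩ Y))ᶜ = {1, 2, 3, 4, 5, 6, 7, 8, 9, 10}
|Y ∪ ((X ∩ Y) ∪ ((Yᶜ ∩ Z) ∩ Y))ᶜ| = 10

10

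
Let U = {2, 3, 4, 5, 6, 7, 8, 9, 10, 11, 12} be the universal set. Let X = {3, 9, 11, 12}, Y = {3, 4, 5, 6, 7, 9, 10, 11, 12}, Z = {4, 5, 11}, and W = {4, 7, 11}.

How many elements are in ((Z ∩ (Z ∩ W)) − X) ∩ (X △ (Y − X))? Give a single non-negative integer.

Z ∩ W = {4, 11}
Z ∩ (Z ∩ W) = {4, 11}
(Z ∩ (Z ∩ W)) − X = {4}
Y − X = {4, 5, 6, 7, 10}
X △ (Y − X) = {3, 4, 5, 6, 7, 9, 10, 11, 12}
((Z ∩ (Z ∩ W)) − X) ∩ (X △ (Y − X)) = {4}
|((Z ∩ (Z ∩ W)) − X) ∩ (X △ (Y − X))| = 1

1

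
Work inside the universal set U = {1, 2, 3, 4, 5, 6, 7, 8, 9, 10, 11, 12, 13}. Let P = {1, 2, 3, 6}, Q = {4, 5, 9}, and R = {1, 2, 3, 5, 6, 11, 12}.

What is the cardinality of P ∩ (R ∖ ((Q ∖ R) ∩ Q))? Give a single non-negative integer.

Q ∖ R = {4, 9}
(Q ∖ R) ∩ Q = {4, 9}
R ∖ ((Q ∖ R) ∩ Q) = {1, 2, 3, 5, 6, 11, 12}
P ∩ (R ∖ ((Q ∖ R) ∩ Q)) = {1, 2, 3, 6}
|P ∩ (R ∖ ((Q ∖ R) ∩ Q))| = 4

4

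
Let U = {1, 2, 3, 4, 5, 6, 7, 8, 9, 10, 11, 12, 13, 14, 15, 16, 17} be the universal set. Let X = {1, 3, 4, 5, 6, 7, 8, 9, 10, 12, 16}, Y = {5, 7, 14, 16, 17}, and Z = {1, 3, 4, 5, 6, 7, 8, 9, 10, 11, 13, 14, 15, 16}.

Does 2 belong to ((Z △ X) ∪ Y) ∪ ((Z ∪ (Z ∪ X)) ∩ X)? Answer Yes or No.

2 ∉ Z and 2 ∉ X, so 2 ∉ Z △ X
2 ∉ (Z △ X) and 2 ∉ Y, so 2 ∉ (Z △ X) ∪ Y
2 ∉ Z and 2 ∉ X, so 2 ∉ Z ∪ X
2 ∉ Z and 2 ∉ (Z ∪ X), so 2 ∉ Z ∪ (Z ∪ X)
2 ∉ (Z ∪ (Z ∪ X)) and 2 ∉ X, so 2 ∉ (Z ∪ (Z ∪ X)) ∩ X
2 ∉ ((Z △ X) ∪ Y) and 2 ∉ ((Z ∪ (Z ∪ X)) ∩ X), so 2 ∉ ((Z △ X) ∪ Y) ∪ ((Z ∪ (Z ∪ X)) ∩ X)

No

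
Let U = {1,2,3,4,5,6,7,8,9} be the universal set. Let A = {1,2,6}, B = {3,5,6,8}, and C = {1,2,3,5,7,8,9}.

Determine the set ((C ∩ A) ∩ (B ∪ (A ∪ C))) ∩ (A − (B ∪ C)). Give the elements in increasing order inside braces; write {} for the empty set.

{}

C ∩ A = {1,2}
A ∪ C = {1,2,3,5,6,7,8,9}
B ∪ (A ∪ C) = {1,2,3,5,6,7,8,9}
(C ∩ A) ∩ (B ∪ (A ∪ C)) = {1,2}
B ∪ C = {1,2,3,5,6,7,8,9}
A − (B ∪ C) = {}
((C ∩ A) ∩ (B ∪ (A ∪ C))) ∩ (A − (B ∪ C)) = {}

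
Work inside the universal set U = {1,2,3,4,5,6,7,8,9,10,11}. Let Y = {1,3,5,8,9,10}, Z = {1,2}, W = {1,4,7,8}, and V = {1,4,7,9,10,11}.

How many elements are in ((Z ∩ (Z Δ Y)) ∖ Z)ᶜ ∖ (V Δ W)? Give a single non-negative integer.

7

Z Δ Y = {2,3,5,8,9,10}
Z ∩ (Z Δ Y) = {2}
(Z ∩ (Z Δ Y)) ∖ Z = {}
((Z ∩ (Z Δ Y)) ∖ Z)ᶜ = {1,2,3,4,5,6,7,8,9,10,11}
V Δ W = {8,9,10,11}
((Z ∩ (Z Δ Y)) ∖ Z)ᶜ ∖ (V Δ W) = {1,2,3,4,5,6,7}
|((Z ∩ (Z Δ Y)) ∖ Z)ᶜ ∖ (V Δ W)| = 7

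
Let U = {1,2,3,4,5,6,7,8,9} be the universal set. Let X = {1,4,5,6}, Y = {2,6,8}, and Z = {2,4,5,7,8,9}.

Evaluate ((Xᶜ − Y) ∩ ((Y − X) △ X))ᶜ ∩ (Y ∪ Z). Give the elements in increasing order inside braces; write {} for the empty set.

Xᶜ = {2,3,7,8,9}
Xᶜ − Y = {3,7,9}
Y − X = {2,8}
(Y − X) △ X = {1,2,4,5,6,8}
(Xᶜ − Y) ∩ ((Y − X) △ X) = {}
((Xᶜ − Y) ∩ ((Y − X) △ X))ᶜ = {1,2,3,4,5,6,7,8,9}
Y ∪ Z = {2,4,5,6,7,8,9}
((Xᶜ − Y) ∩ ((Y − X) △ X))ᶜ ∩ (Y ∪ Z) = {2,4,5,6,7,8,9}

{2,4,5,6,7,8,9}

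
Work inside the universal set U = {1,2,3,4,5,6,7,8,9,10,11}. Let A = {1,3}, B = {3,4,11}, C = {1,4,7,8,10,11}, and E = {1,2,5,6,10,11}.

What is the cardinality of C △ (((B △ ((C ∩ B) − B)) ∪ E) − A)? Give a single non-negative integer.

C ∩ B = {4,11}
(C ∩ B) − B = {}
B △ ((C ∩ B) − B) = {3,4,11}
(B △ ((C ∩ B) − B)) ∪ E = {1,2,3,4,5,6,10,11}
((B △ ((C ∩ B) − B)) ∪ E) − A = {2,4,5,6,10,11}
C △ (((B △ ((C ∩ B) − B)) ∪ E) − A) = {1,2,5,6,7,8}
|C △ (((B △ ((C ∩ B) − B)) ∪ E) − A)| = 6

6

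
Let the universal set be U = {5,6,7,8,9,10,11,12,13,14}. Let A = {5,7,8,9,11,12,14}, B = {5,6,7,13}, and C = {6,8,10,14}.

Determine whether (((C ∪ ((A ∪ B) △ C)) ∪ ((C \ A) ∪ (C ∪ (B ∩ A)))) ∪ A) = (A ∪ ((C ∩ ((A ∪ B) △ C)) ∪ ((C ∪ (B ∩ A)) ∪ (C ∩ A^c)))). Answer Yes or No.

A ∪ B = {5,6,7,8,9,11,12,13,14}
(A ∪ B) △ C = {5,7,9,10,11,12,13}
C ∪ ((A ∪ B) △ C) = {5,6,7,8,9,10,11,12,13,14}
C \ A = {6,10}
B ∩ A = {5,7}
C ∪ (B ∩ A) = {5,6,7,8,10,14}
(C \ A) ∪ (C ∪ (B ∩ A)) = {5,6,7,8,10,14}
(C ∪ ((A ∪ B) △ C)) ∪ ((C \ A) ∪ (C ∪ (B ∩ A))) = {5,6,7,8,9,10,11,12,13,14}
((C ∪ ((A ∪ B) △ C)) ∪ ((C \ A) ∪ (C ∪ (B ∩ A)))) ∪ A = {5,6,7,8,9,10,11,12,13,14}
C ∩ ((A ∪ B) △ C) = {10}
A^c = {6,10,13}
C ∩ A^c = {6,10}
(C ∪ (B ∩ A)) ∪ (C ∩ A^c) = {5,6,7,8,10,14}
(C ∩ ((A ∪ B) △ C)) ∪ ((C ∪ (B ∩ A)) ∪ (C ∩ A^c)) = {5,6,7,8,10,14}
A ∪ ((C ∩ ((A ∪ B) △ C)) ∪ ((C ∪ (B ∩ A)) ∪ (C ∩ A^c))) = {5,6,7,8,9,10,11,12,14}
13 ∈ ((C ∪ ((A ∪ B) △ C)) ∪ ((C \ A) ∪ (C ∪ (B ∩ A)))) ∪ A but 13 ∉ A ∪ ((C ∩ ((A ∪ B) △ C)) ∪ ((C ∪ (B ∩ A)) ∪ (C ∩ A^c))), so they differ.

No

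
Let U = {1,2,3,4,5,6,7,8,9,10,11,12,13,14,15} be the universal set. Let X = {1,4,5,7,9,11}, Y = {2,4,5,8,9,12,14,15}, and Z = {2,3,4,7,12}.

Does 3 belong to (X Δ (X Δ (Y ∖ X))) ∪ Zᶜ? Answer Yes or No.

3 ∉ Y and 3 ∉ X, so 3 ∉ Y ∖ X
3 ∉ X and 3 ∉ (Y ∖ X), so 3 ∉ X Δ (Y ∖ X)
3 ∉ X and 3 ∉ (X Δ (Y ∖ X)), so 3 ∉ X Δ (X Δ (Y ∖ X))
3 ∈ Z, so 3 ∉ Zᶜ
3 ∉ (X Δ (X Δ (Y ∖ X))) and 3 ∉ Zᶜ, so 3 ∉ (X Δ (X Δ (Y ∖ X))) ∪ Zᶜ

No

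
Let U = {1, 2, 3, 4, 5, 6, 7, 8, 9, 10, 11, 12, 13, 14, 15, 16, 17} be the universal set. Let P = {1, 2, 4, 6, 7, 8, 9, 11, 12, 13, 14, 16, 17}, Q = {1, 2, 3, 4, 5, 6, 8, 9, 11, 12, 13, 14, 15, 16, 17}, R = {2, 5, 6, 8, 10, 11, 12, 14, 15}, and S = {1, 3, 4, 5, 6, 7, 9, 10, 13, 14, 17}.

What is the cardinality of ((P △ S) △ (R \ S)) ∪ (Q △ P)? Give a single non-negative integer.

6

P △ S = {2, 3, 5, 8, 10, 11, 12, 16}
R \ S = {2, 8, 11, 12, 15}
(P △ S) △ (R \ S) = {3, 5, 10, 15, 16}
Q △ P = {3, 5, 7, 15}
((P △ S) △ (R \ S)) ∪ (Q △ P) = {3, 5, 7, 10, 15, 16}
|((P △ S) △ (R \ S)) ∪ (Q △ P)| = 6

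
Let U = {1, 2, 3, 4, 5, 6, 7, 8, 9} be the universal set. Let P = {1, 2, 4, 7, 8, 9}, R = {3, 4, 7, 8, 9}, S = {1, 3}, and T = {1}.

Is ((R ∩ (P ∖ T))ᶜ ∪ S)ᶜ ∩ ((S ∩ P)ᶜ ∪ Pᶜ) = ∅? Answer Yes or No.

No

P ∖ T = {2, 4, 7, 8, 9}
R ∩ (P ∖ T) = {4, 7, 8, 9}
(R ∩ (P ∖ T))ᶜ = {1, 2, 3, 5, 6}
(R ∩ (P ∖ T))ᶜ ∪ S = {1, 2, 3, 5, 6}
((R ∩ (P ∖ T))ᶜ ∪ S)ᶜ = {4, 7, 8, 9}
S ∩ P = {1}
(S ∩ P)ᶜ = {2, 3, 4, 5, 6, 7, 8, 9}
Pᶜ = {3, 5, 6}
(S ∩ P)ᶜ ∪ Pᶜ = {2, 3, 4, 5, 6, 7, 8, 9}
4 lies in both, so they are not disjoint.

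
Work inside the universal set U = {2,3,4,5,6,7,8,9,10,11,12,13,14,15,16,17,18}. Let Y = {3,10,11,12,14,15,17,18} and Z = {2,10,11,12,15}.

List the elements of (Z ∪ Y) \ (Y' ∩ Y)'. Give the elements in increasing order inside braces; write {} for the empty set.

{}

Z ∪ Y = {2,3,10,11,12,14,15,17,18}
Y' = {2,4,5,6,7,8,9,13,16}
Y' ∩ Y = {}
(Y' ∩ Y)' = {2,3,4,5,6,7,8,9,10,11,12,13,14,15,16,17,18}
(Z ∪ Y) \ (Y' ∩ Y)' = {}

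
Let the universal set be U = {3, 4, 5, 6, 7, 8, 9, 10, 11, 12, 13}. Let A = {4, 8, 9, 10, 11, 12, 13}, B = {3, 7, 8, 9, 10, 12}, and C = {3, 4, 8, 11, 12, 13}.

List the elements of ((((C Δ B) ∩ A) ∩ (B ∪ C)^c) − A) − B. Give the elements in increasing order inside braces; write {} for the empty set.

{}

C Δ B = {4, 7, 9, 10, 11, 13}
(C Δ B) ∩ A = {4, 9, 10, 11, 13}
B ∪ C = {3, 4, 7, 8, 9, 10, 11, 12, 13}
(B ∪ C)^c = {5, 6}
((C Δ B) ∩ A) ∩ (B ∪ C)^c = {}
(((C Δ B) ∩ A) ∩ (B ∪ C)^c) − A = {}
((((C Δ B) ∩ A) ∩ (B ∪ C)^c) − A) − B = {}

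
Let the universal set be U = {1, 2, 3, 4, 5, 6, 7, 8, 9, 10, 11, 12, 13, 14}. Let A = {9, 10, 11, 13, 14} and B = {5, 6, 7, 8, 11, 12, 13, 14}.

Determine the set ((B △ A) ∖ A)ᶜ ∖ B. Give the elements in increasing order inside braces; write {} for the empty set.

{1, 2, 3, 4, 9, 10}

B △ A = {5, 6, 7, 8, 9, 10, 12}
(B △ A) ∖ A = {5, 6, 7, 8, 12}
((B △ A) ∖ A)ᶜ = {1, 2, 3, 4, 9, 10, 11, 13, 14}
((B △ A) ∖ A)ᶜ ∖ B = {1, 2, 3, 4, 9, 10}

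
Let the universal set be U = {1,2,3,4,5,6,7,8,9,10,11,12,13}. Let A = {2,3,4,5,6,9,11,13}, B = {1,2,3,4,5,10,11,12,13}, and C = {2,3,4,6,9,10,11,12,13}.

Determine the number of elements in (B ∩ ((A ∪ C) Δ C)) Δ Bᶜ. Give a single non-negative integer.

5

A ∪ C = {2,3,4,5,6,9,10,11,12,13}
(A ∪ C) Δ C = {5}
B ∩ ((A ∪ C) Δ C) = {5}
Bᶜ = {6,7,8,9}
(B ∩ ((A ∪ C) Δ C)) Δ Bᶜ = {5,6,7,8,9}
|(B ∩ ((A ∪ C) Δ C)) Δ Bᶜ| = 5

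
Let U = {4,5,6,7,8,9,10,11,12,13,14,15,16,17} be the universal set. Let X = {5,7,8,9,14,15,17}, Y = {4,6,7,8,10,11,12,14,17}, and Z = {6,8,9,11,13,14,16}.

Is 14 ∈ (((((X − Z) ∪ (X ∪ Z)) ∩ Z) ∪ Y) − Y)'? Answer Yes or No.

Yes

14 ∈ X and 14 ∈ Z, so 14 ∉ X − Z
14 ∈ X and 14 ∈ Z, so 14 ∈ X ∪ Z
14 ∉ (X − Z) and 14 ∈ (X ∪ Z), so 14 ∈ (X − Z) ∪ (X ∪ Z)
14 ∈ ((X − Z) ∪ (X ∪ Z)) and 14 ∈ Z, so 14 ∈ ((X − Z) ∪ (X ∪ Z)) ∩ Z
14 ∈ (((X − Z) ∪ (X ∪ Z)) ∩ Z) and 14 ∈ Y, so 14 ∈ (((X − Z) ∪ (X ∪ Z)) ∩ Z) ∪ Y
14 ∈ ((((X − Z) ∪ (X ∪ Z)) ∩ Z) ∪ Y) and 14 ∈ Y, so 14 ∉ ((((X − Z) ∪ (X ∪ Z)) ∩ Z) ∪ Y) − Y
14 ∈ (((((X − Z) ∪ (X ∪ Z)) ∩ Z) ∪ Y) − Y)' since 14 ∉ (((((X − Z) ∪ (X ∪ Z)) ∩ Z) ∪ Y) − Y)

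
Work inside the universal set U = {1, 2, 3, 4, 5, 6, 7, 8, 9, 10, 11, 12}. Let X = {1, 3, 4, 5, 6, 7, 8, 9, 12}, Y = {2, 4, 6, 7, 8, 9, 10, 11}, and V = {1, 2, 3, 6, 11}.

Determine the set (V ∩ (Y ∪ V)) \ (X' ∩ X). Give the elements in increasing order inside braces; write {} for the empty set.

{1, 2, 3, 6, 11}

Y ∪ V = {1, 2, 3, 4, 6, 7, 8, 9, 10, 11}
V ∩ (Y ∪ V) = {1, 2, 3, 6, 11}
X' = {2, 10, 11}
X' ∩ X = {}
(V ∩ (Y ∪ V)) \ (X' ∩ X) = {1, 2, 3, 6, 11}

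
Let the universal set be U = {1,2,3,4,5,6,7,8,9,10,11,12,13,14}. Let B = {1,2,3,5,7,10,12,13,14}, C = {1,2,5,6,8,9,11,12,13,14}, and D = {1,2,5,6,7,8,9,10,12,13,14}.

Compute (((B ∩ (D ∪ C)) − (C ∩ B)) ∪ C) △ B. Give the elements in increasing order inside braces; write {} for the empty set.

{3,6,8,9,11}

D ∪ C = {1,2,5,6,7,8,9,10,11,12,13,14}
B ∩ (D ∪ C) = {1,2,5,7,10,12,13,14}
C ∩ B = {1,2,5,12,13,14}
(B ∩ (D ∪ C)) − (C ∩ B) = {7,10}
((B ∩ (D ∪ C)) − (C ∩ B)) ∪ C = {1,2,5,6,7,8,9,10,11,12,13,14}
(((B ∩ (D ∪ C)) − (C ∩ B)) ∪ C) △ B = {3,6,8,9,11}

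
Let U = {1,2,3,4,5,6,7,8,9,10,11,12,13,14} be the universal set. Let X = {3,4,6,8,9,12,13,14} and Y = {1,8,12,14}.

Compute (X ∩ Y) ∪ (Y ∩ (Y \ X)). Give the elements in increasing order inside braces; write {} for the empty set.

X ∩ Y = {8,12,14}
Y \ X = {1}
Y ∩ (Y \ X) = {1}
(X ∩ Y) ∪ (Y ∩ (Y \ X)) = {1,8,12,14}

{1,8,12,14}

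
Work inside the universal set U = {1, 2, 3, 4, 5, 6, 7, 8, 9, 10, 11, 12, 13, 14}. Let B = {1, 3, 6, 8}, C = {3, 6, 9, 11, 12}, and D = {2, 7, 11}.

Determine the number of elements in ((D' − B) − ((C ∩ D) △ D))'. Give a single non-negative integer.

D' = {1, 3, 4, 5, 6, 8, 9, 10, 12, 13, 14}
D' − B = {4, 5, 9, 10, 12, 13, 14}
C ∩ D = {11}
(C ∩ D) △ D = {2, 7}
(D' − B) − ((C ∩ D) △ D) = {4, 5, 9, 10, 12, 13, 14}
((D' − B) − ((C ∩ D) △ D))' = {1, 2, 3, 6, 7, 8, 11}
|((D' − B) − ((C ∩ D) △ D))'| = 7

7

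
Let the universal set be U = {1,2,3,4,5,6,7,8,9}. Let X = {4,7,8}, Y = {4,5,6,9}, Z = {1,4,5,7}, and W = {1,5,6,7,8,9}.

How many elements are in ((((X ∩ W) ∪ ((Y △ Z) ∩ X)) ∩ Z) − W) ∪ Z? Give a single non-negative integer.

4

X ∩ W = {7,8}
Y △ Z = {1,6,7,9}
(Y △ Z) ∩ X = {7}
(X ∩ W) ∪ ((Y △ Z) ∩ X) = {7,8}
((X ∩ W) ∪ ((Y △ Z) ∩ X)) ∩ Z = {7}
(((X ∩ W) ∪ ((Y △ Z) ∩ X)) ∩ Z) − W = {}
((((X ∩ W) ∪ ((Y △ Z) ∩ X)) ∩ Z) − W) ∪ Z = {1,4,5,7}
|((((X ∩ W) ∪ ((Y △ Z) ∩ X)) ∩ Z) − W) ∪ Z| = 4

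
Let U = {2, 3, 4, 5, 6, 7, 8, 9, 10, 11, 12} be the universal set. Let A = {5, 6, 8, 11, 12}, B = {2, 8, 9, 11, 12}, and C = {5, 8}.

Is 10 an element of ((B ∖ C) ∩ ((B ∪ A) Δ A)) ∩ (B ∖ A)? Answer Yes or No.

10 ∉ B and 10 ∉ C, so 10 ∉ B ∖ C
10 ∉ B and 10 ∉ A, so 10 ∉ B ∪ A
10 ∉ (B ∪ A) and 10 ∉ A, so 10 ∉ (B ∪ A) Δ A
10 ∉ (B ∖ C) and 10 ∉ ((B ∪ A) Δ A), so 10 ∉ (B ∖ C) ∩ ((B ∪ A) Δ A)
10 ∉ B and 10 ∉ A, so 10 ∉ B ∖ A
10 ∉ ((B ∖ C) ∩ ((B ∪ A) Δ A)) and 10 ∉ (B ∖ A), so 10 ∉ ((B ∖ C) ∩ ((B ∪ A) Δ A)) ∩ (B ∖ A)

No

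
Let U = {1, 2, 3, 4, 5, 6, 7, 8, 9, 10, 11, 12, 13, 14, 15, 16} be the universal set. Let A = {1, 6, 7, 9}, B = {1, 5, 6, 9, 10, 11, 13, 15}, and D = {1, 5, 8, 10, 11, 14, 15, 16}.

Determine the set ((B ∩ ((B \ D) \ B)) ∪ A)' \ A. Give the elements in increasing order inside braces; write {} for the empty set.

{2, 3, 4, 5, 8, 10, 11, 12, 13, 14, 15, 16}

B \ D = {6, 9, 13}
(B \ D) \ B = {}
B ∩ ((B \ D) \ B) = {}
(B ∩ ((B \ D) \ B)) ∪ A = {1, 6, 7, 9}
((B ∩ ((B \ D) \ B)) ∪ A)' = {2, 3, 4, 5, 8, 10, 11, 12, 13, 14, 15, 16}
((B ∩ ((B \ D) \ B)) ∪ A)' \ A = {2, 3, 4, 5, 8, 10, 11, 12, 13, 14, 15, 16}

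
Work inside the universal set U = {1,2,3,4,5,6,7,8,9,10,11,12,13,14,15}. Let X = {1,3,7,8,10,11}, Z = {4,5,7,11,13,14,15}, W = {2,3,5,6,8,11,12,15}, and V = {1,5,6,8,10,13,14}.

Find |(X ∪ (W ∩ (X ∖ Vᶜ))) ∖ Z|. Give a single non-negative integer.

Vᶜ = {2,3,4,7,9,11,12,15}
X ∖ Vᶜ = {1,8,10}
W ∩ (X ∖ Vᶜ) = {8}
X ∪ (W ∩ (X ∖ Vᶜ)) = {1,3,7,8,10,11}
(X ∪ (W ∩ (X ∖ Vᶜ))) ∖ Z = {1,3,8,10}
|(X ∪ (W ∩ (X ∖ Vᶜ))) ∖ Z| = 4

4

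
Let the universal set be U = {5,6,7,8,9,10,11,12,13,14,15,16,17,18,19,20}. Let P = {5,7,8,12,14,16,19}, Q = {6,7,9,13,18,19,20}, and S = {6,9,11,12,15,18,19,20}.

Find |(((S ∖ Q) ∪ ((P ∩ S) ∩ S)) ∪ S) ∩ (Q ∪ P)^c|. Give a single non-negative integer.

S ∖ Q = {11,12,15}
P ∩ S = {12,19}
(P ∩ S) ∩ S = {12,19}
(S ∖ Q) ∪ ((P ∩ S) ∩ S) = {11,12,15,19}
((S ∖ Q) ∪ ((P ∩ S) ∩ S)) ∪ S = {6,9,11,12,15,18,19,20}
Q ∪ P = {5,6,7,8,9,12,13,14,16,18,19,20}
(Q ∪ P)^c = {10,11,15,17}
(((S ∖ Q) ∪ ((P ∩ S) ∩ S)) ∪ S) ∩ (Q ∪ P)^c = {11,15}
|(((S ∖ Q) ∪ ((P ∩ S) ∩ S)) ∪ S) ∩ (Q ∪ P)^c| = 2

2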